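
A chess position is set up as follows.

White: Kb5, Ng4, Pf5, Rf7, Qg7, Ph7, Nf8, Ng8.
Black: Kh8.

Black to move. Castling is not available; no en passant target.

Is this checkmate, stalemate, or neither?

Black to move; black king on h8.
In check: yes, from the white queen on g7.
King squares — g7: attacked by Rf7; h7: attacked by Qg7; g8: attacked by Qg7.
Legal moves for Black: none.
In check with no legal moves → checkmate.

checkmate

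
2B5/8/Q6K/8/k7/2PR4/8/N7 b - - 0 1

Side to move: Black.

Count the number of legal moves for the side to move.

Black to move; king on a4.
In check: yes, from the white queen on a6.
Legal moves: none.
Count: 0.

0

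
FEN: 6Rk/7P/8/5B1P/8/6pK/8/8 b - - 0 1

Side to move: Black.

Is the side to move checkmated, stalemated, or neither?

Black to move; black king on h8.
In check: yes, from the white rook on g8.
King squares — g7: attacked by Rg8; h7: attacked by Bf5; g8: attacked by Ph7.
Legal moves for Black: none.
In check with no legal moves → checkmate.

checkmate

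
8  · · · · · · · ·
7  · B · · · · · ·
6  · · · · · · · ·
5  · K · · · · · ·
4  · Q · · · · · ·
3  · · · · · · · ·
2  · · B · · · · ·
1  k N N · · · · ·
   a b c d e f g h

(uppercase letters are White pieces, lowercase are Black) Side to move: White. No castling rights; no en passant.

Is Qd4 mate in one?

After Qd4: black king on a1; in check: yes, from the white queen on d4.
King squares — b1: attacked by Bc2; a2: attacked by Nc1; b2: attacked by Qd4.
Black has no legal moves → checkmate.

yes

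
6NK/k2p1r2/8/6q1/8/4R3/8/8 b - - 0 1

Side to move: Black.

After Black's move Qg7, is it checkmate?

yes

After Qg7: white king on h8; in check: yes, from the black queen on g7.
King squares — g7: attacked by Rf7; h7: attacked by Qg7; g8: own knight.
White has no legal moves → checkmate.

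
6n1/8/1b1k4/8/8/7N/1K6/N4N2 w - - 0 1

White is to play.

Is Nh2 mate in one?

no

After Nh2: black king on d6; in check: no.
Black is not in check, so this cannot be checkmate.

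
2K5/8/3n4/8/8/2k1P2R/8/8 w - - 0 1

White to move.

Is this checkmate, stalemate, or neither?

neither

White to move; white king on c8.
In check: yes, from the black knight on d6.
Legal moves for White: Kd8, Kb8, Kd7, Kc7.
White is in check but has 4 legal moves → neither.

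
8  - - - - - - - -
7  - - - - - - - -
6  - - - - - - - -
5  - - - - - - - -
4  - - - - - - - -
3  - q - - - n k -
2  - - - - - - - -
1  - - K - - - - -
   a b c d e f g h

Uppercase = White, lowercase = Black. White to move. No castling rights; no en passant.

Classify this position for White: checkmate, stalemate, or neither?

White to move; white king on c1.
In check: no.
King squares — b1: attacked by Qb3; d1: attacked by Qb3; b2: attacked by Qb3; c2: attacked by Qb3; d2: attacked by Nf3.
Legal moves for White: none.
Not in check and no legal moves → stalemate.

stalemate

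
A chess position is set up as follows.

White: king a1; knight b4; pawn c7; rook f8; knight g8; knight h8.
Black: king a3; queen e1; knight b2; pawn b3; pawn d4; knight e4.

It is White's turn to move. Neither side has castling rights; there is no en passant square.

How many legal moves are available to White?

0

White to move; king on a1.
In check: yes, from the black queen on e1.
Legal moves: none.
Count: 0.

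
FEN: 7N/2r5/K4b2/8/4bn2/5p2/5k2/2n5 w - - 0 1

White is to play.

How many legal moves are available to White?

White to move; king on a6.
In check: no.
Legal moves: Nf7, Ng6, Kb6, Kb5, Ka5.
Count: 5.

5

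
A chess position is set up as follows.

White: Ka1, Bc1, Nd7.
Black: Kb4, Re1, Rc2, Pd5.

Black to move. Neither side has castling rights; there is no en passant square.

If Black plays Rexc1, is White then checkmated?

After Rexc1: white king on a1; in check: yes, from the black rook on c1.
King squares — b1: attacked by Rc1; a2: attacked by Rc2; b2: attacked by Rc2.
White has no legal moves → checkmate.

yes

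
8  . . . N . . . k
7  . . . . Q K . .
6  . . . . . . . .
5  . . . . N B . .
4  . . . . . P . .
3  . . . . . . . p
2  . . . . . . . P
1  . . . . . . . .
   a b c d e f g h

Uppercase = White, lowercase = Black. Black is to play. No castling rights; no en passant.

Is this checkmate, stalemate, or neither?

stalemate

Black to move; black king on h8.
In check: no.
King squares — g7: attacked by Kf7; h7: attacked by Bf5; g8: attacked by Kf7.
Legal moves for Black: none.
Not in check and no legal moves → stalemate.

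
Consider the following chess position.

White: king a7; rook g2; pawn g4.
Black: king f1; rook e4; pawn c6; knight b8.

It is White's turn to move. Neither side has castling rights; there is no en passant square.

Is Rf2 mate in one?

no

After Rf2: black king on f1; in check: yes, from the white rook on f2.
Black has 3 legal replies: Kxf2, Kg1, Ke1.
In check but a legal move exists → not checkmate.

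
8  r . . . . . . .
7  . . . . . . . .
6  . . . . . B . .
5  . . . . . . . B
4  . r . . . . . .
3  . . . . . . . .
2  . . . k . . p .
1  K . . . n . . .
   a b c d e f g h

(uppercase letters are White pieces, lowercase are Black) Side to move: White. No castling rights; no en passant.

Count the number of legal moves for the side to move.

0

White to move; king on a1.
In check: yes, from the black rook on a8.
Legal moves: none.
Count: 0.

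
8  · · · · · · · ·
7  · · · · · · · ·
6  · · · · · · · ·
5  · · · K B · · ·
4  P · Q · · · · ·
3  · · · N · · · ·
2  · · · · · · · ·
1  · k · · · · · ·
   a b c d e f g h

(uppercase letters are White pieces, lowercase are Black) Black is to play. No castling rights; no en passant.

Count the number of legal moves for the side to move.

0

Black to move; king on b1.
In check: no.
Legal moves: none.
Count: 0.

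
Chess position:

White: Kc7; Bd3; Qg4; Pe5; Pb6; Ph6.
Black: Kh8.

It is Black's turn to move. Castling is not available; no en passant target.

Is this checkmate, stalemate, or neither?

Black to move; black king on h8.
In check: no.
King squares — g7: attacked by Qg4; h7: attacked by Bd3; g8: attacked by Qg4.
Legal moves for Black: none.
Not in check and no legal moves → stalemate.

stalemate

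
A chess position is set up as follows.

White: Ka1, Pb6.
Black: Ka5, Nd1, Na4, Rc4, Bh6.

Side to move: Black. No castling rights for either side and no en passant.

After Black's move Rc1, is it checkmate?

no

After Rc1: white king on a1; in check: yes, from the black rook on c1.
White has 1 legal reply: Ka2.
In check but a legal move exists → not checkmate.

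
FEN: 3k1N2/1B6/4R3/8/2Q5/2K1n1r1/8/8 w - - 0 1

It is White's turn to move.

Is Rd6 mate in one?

no

After Rd6: black king on d8; in check: yes, from the white rook on d6.
Black has 2 legal replies: Ke8, Ke7.
In check but a legal move exists → not checkmate.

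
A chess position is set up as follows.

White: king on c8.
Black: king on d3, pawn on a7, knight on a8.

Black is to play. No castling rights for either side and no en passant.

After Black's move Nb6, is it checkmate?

After Nb6: white king on c8; in check: yes, from the black knight on b6.
White has 4 legal replies: Kd8, Kb8, Kc7, Kb7.
In check but a legal move exists → not checkmate.

no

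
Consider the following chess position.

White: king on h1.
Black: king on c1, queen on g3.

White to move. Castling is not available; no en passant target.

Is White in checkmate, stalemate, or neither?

White to move; white king on h1.
In check: no.
King squares — g1: attacked by Qg3; g2: attacked by Qg3; h2: attacked by Qg3.
Legal moves for White: none.
Not in check and no legal moves → stalemate.

stalemate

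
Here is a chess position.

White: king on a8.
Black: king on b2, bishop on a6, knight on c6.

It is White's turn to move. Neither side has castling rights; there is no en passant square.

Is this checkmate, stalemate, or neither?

White to move; white king on a8.
In check: no.
King squares — a7: attacked by Nc6; b7: attacked by Ba6; b8: attacked by Nc6.
Legal moves for White: none.
Not in check and no legal moves → stalemate.

stalemate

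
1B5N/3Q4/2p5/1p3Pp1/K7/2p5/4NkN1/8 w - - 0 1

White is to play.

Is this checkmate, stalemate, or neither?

neither

White to move; white king on a4.
In check: yes, from the black pawn on b5.
King squares — a3: available; b3: available; b4: available; a5: available; b5: attacked by Pc6.
Legal moves for White: Ka5, Kb4, Kb3, Ka3.
White is in check but has 4 legal moves → neither.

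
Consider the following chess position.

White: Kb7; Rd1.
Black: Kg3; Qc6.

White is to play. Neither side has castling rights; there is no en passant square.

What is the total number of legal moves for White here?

3

White to move; king on b7.
In check: yes, from the black queen on c6.
Legal moves: Kb8, Ka7, Kxc6.
Count: 3.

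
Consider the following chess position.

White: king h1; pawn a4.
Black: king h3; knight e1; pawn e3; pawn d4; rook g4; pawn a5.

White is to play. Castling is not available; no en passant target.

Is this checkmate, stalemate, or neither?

White to move; white king on h1.
In check: no.
King squares — g1: attacked by Rg4; g2: attacked by Ne1; h2: attacked by Kh3.
Legal moves for White: none.
Not in check and no legal moves → stalemate.

stalemate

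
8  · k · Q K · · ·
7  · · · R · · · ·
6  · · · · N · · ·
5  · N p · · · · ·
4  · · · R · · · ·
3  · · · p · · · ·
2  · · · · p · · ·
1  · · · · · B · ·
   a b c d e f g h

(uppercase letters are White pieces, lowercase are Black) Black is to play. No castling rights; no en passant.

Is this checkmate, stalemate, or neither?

Black to move; black king on b8.
In check: yes, from the white queen on d8.
King squares — a7: attacked by Nb5; b7: attacked by Rd7; c7: attacked by Nb5; a8: attacked by Qd8; c8: attacked by Qd8.
Legal moves for Black: none.
In check with no legal moves → checkmate.

checkmate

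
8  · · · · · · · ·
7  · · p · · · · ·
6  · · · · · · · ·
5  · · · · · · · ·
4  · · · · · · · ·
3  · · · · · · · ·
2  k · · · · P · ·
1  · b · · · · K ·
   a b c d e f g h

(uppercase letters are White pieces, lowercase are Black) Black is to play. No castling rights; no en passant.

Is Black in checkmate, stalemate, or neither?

neither

Black to move; black king on a2.
In check: no.
Legal moves for Black: Kb3, Ka3, Kb2, Ka1, Bh7, Bg6, Bf5, Be4, Bd3, Bc2, c6, c5.
Black has 12 legal moves and is not in check → neither.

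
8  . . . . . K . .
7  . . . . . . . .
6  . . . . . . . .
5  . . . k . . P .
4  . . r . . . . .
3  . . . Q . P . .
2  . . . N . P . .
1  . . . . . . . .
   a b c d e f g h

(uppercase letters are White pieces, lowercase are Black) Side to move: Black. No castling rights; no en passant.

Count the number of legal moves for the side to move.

Black to move; king on d5.
In check: yes, from the white queen on d3.
Legal moves: Ke6, Kc6, Ke5, Kc5, Rd4.
Count: 5.

5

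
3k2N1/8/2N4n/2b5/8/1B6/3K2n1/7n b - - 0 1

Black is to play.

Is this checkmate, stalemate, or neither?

Black to move; black king on d8.
In check: yes, from the white knight on c6.
Legal moves for Black: Ke8, Kc8, Kd7, Kc7.
Black is in check but has 4 legal moves → neither.

neither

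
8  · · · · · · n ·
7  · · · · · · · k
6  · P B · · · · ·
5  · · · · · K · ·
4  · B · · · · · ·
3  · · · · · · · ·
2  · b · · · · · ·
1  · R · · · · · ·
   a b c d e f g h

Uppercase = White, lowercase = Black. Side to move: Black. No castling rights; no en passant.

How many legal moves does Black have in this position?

Black to move; king on h7.
In check: no.
Legal moves: Ne7+, Nh6+, Nf6, Kh8, Kg7, Kh6, Bh8, Bg7, Bf6, Be5, Bd4, Bc3, Ba3, Bc1, Ba1.
Count: 15.

15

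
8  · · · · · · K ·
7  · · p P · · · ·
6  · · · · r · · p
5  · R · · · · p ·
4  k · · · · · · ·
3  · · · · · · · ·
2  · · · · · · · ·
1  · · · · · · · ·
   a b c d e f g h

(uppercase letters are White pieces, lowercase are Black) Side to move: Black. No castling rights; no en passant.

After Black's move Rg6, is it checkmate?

no

After Rg6: white king on g8; in check: yes, from the black rook on g6.
White has 4 legal replies: Kh8, Kf8, Kh7, Kf7.
In check but a legal move exists → not checkmate.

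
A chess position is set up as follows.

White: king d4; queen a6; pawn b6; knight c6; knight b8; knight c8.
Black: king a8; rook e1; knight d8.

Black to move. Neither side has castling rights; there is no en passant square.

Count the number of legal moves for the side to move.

0

Black to move; king on a8.
In check: yes, from the white queen on a6.
Legal moves: none.
Count: 0.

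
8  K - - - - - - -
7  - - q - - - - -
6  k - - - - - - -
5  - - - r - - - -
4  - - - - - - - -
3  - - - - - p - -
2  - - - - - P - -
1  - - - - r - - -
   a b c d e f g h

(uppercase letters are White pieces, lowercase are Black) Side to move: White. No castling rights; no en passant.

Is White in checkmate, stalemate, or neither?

stalemate

White to move; white king on a8.
In check: no.
King squares — a7: attacked by Ka6; b7: attacked by Ka6; b8: attacked by Qc7.
Legal moves for White: none.
Not in check and no legal moves → stalemate.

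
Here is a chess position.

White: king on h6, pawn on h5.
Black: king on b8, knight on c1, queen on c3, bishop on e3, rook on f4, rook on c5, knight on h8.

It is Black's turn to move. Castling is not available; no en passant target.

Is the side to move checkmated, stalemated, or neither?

neither

Black to move; black king on b8.
In check: no.
Legal moves for Black include: Nf7+, Ng6, Kc8, Ka8, Kc7, Kb7, Ka7, Rc8, Rc7, Rc6+, Rxh5+, Rg5, Rcf5, Re5, Rd5, Rb5, Ra5, Rcc4, ... (list truncated; more exist).
Black has legal moves and is not in check → neither.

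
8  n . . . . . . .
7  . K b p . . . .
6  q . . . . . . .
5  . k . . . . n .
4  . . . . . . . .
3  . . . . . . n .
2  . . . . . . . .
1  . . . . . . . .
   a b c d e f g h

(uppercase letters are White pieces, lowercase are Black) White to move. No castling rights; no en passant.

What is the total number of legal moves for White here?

White to move; king on b7.
In check: yes, from the black queen on a6.
Legal moves: none.
Count: 0.

0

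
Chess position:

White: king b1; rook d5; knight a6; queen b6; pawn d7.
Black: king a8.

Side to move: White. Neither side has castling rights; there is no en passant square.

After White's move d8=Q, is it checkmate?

After d8=Q: black king on a8; in check: yes, from the white queen on d8.
King squares — a7: attacked by Qb6; b7: attacked by Qb6; b8: attacked by Na6.
Black has no legal moves → checkmate.

yes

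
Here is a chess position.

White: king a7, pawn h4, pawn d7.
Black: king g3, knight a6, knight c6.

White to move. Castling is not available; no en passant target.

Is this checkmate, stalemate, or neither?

White to move; white king on a7.
In check: yes, from the black knight on c6.
Legal moves for White: Ka8, Kb7, Kb6, Kxa6.
White is in check but has 4 legal moves → neither.

neither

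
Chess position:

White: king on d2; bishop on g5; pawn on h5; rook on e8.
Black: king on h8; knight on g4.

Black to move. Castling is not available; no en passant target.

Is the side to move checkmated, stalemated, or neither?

Black to move; black king on h8.
In check: yes, from the white rook on e8.
Legal moves for Black: Kh7, Kg7.
Black is in check but has 2 legal moves → neither.

neither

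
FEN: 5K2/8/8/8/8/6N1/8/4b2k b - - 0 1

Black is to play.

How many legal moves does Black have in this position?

4

Black to move; king on h1.
In check: yes, from the white knight on g3.
Legal moves: Kh2, Kg2, Kg1, Bxg3.
Count: 4.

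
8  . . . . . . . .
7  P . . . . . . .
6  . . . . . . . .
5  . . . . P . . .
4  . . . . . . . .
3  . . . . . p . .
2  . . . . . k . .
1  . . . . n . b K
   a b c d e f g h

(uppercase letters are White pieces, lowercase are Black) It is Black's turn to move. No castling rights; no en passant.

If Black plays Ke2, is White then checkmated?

no

After Ke2: white king on h1; in check: no.
White is not in check, so this cannot be checkmate.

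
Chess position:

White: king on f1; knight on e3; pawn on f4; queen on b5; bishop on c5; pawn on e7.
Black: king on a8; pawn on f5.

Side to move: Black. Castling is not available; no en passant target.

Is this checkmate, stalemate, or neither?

Black to move; black king on a8.
In check: no.
King squares — a7: attacked by Bc5; b7: attacked by Qb5; b8: attacked by Qb5.
Legal moves for Black: none.
Not in check and no legal moves → stalemate.

stalemate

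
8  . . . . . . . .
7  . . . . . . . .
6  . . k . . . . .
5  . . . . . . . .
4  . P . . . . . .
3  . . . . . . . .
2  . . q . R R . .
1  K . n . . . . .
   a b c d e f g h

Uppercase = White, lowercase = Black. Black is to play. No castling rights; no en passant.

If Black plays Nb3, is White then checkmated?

yes

After Nb3: white king on a1; in check: yes, from the black knight on b3.
King squares — b1: attacked by Qc2; a2: attacked by Qc2; b2: attacked by Qc2.
White has no legal moves → checkmate.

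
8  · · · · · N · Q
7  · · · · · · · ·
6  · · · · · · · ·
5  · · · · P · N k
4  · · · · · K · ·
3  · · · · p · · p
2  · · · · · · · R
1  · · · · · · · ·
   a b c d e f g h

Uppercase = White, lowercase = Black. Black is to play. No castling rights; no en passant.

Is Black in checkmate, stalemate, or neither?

Black to move; black king on h5.
In check: yes, from the white queen on h8.
King squares — g4: attacked by Kf4; h4: attacked by Qh8; g5: attacked by Kf4; g6: attacked by Nf8; h6: attacked by Qh8.
Legal moves for Black: none.
In check with no legal moves → checkmate.

checkmate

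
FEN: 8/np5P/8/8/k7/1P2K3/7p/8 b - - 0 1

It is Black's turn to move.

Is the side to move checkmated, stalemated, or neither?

Black to move; black king on a4.
In check: yes, from the white pawn on b3.
King squares — a3: available; b3: available; b4: available; a5: available; b5: available.
Legal moves for Black: Kb5, Ka5, Kb4, Kxb3, Ka3.
Black is in check but has 5 legal moves → neither.

neither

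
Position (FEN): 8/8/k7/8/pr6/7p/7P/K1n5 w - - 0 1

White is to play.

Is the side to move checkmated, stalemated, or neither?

White to move; white king on a1.
In check: no.
King squares — b1: attacked by Rb4; a2: attacked by Nc1; b2: attacked by Rb4.
Legal moves for White: none.
Not in check and no legal moves → stalemate.

stalemate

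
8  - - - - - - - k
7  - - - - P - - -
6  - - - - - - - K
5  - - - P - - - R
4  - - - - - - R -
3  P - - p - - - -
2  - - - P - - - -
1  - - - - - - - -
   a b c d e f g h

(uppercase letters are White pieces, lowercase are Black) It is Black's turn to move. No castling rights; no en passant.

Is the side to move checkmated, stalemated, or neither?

Black to move; black king on h8.
In check: no.
King squares — g7: attacked by Rg4; h7: attacked by Kh6; g8: attacked by Rg4.
Legal moves for Black: none.
Not in check and no legal moves → stalemate.

stalemate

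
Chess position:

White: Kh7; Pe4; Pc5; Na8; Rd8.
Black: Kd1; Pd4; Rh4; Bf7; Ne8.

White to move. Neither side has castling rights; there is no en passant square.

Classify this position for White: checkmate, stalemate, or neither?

White to move; white king on h7.
In check: yes, from the black rook on h4.
King squares — g6: attacked by Bf7; h6: attacked by Rh4; g7: attacked by Ne8; g8: attacked by Bf7; h8: attacked by Rh4.
Legal moves for White: none.
In check with no legal moves → checkmate.

checkmate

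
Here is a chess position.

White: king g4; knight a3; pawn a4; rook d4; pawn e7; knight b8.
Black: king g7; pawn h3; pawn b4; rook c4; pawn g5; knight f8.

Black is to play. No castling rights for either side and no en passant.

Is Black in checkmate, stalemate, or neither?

neither

Black to move; black king on g7.
In check: no.
Legal moves for Black include: Nh7, Nd7, Ng6, Ne6, Kh8, Kg8, Kh7, Kf7, Kh6, Kg6, Kf6, Rc8, Rc7, Rc6, Rc5, Rxd4+, Rc3, Rc2, ... (list truncated; more exist).
Black has legal moves and is not in check → neither.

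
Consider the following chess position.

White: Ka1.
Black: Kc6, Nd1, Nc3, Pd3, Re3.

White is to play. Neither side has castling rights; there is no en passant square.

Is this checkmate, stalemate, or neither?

White to move; white king on a1.
In check: no.
King squares — b1: attacked by Nc3; a2: attacked by Nc3; b2: attacked by Nd1.
Legal moves for White: none.
Not in check and no legal moves → stalemate.

stalemate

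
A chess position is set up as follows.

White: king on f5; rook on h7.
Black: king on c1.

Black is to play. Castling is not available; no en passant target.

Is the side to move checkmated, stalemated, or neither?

Black to move; black king on c1.
In check: no.
Legal moves for Black: Kd2, Kc2, Kb2, Kd1, Kb1.
Black has 5 legal moves and is not in check → neither.

neither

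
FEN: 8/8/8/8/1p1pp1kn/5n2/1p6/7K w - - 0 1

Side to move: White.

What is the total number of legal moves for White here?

0

White to move; king on h1.
In check: no.
Legal moves: none.
Count: 0.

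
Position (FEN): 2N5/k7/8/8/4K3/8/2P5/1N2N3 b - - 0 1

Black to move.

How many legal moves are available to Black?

4

Black to move; king on a7.
In check: yes, from the white knight on c8.
Legal moves: Kb8, Ka8, Kb7, Ka6.
Count: 4.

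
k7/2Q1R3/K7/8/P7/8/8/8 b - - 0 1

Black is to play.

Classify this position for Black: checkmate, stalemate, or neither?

stalemate

Black to move; black king on a8.
In check: no.
King squares — a7: attacked by Ka6; b7: attacked by Ka6; b8: attacked by Qc7.
Legal moves for Black: none.
Not in check and no legal moves → stalemate.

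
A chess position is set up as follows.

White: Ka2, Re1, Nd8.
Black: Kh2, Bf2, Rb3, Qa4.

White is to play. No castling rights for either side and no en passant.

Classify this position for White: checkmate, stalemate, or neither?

White to move; white king on a2.
In check: yes, from the black queen on a4.
King squares — a1: attacked by Qa4; b1: attacked by Rb3; b2: attacked by Rb3; a3: attacked by Rb3; b3: attacked by Qa4.
Legal moves for White: none.
In check with no legal moves → checkmate.

checkmate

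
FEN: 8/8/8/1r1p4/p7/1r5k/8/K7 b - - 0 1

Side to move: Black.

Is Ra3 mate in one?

yes

After Ra3: white king on a1; in check: yes, from the black rook on a3.
King squares — b1: attacked by Rb5; a2: attacked by Ra3; b2: attacked by Rb5.
White has no legal moves → checkmate.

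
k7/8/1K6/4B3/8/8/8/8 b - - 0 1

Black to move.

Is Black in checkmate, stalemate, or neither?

Black to move; black king on a8.
In check: no.
King squares — a7: attacked by Kb6; b7: attacked by Kb6; b8: attacked by Be5.
Legal moves for Black: none.
Not in check and no legal moves → stalemate.

stalemate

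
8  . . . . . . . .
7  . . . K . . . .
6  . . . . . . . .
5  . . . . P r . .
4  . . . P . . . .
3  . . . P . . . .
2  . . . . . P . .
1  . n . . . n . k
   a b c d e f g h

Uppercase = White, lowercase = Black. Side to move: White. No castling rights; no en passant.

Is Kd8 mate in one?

no

After Kd8: black king on h1; in check: no.
Black is not in check, so this cannot be checkmate.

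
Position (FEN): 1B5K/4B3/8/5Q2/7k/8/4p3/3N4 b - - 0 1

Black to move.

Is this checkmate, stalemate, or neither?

Black to move; black king on h4.
In check: yes, from the white bishop on e7.
King squares — g3: attacked by Bb8; h3: attacked by Qf5; g4: attacked by Qf5; g5: attacked by Qf5; h5: attacked by Qf5.
Legal moves for Black: none.
In check with no legal moves → checkmate.

checkmate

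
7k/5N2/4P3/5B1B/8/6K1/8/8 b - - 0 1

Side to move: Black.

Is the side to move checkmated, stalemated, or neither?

Black to move; black king on h8.
In check: yes, from the white knight on f7.
King squares — g7: available; h7: attacked by Bf5; g8: available.
Legal moves for Black: Kg8, Kg7.
Black is in check but has 2 legal moves → neither.

neither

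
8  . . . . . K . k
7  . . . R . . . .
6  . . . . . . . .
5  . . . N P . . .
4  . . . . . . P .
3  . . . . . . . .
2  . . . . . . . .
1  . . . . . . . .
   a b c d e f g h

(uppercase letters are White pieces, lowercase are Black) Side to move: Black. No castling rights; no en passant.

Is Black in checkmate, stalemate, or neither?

stalemate

Black to move; black king on h8.
In check: no.
King squares — g7: attacked by Rd7; h7: attacked by Rd7; g8: attacked by Kf8.
Legal moves for Black: none.
Not in check and no legal moves → stalemate.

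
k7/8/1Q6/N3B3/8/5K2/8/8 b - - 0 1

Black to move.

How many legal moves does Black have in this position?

Black to move; king on a8.
In check: no.
Legal moves: none.
Count: 0.

0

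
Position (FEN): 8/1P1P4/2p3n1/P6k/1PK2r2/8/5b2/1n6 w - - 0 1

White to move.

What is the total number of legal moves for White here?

White to move; king on c4.
In check: yes, from the black rook on f4.
Legal moves: Kd3, Kb3.
Count: 2.

2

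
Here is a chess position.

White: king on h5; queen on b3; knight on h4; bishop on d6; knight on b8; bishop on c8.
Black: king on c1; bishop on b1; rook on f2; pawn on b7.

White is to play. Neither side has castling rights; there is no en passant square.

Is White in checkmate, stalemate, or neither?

White to move; white king on h5.
In check: no.
Legal moves for White include: Bd7, Bxb7, Be6, Bf5, Bg4, Bh3, Nd7, Nc6, Na6, Bf8, Be7, Bc7, Be5, Bc5, Bf4+, Bb4, Bg3, Ba3+, ... (list truncated; more exist).
White has legal moves and is not in check → neither.

neither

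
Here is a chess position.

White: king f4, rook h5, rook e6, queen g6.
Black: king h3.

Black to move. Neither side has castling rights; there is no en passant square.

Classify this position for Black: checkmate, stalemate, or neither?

checkmate

Black to move; black king on h3.
In check: yes, from the white rook on h5.
King squares — g2: attacked by Qg6; h2: attacked by Rh5; g3: attacked by Kf4; g4: attacked by Kf4; h4: attacked by Rh5.
Legal moves for Black: none.
In check with no legal moves → checkmate.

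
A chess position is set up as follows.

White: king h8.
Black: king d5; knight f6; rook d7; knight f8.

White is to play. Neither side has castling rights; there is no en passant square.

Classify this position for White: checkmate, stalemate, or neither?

stalemate

White to move; white king on h8.
In check: no.
King squares — g7: attacked by Rd7; h7: attacked by Nf6; g8: attacked by Nf6.
Legal moves for White: none.
Not in check and no legal moves → stalemate.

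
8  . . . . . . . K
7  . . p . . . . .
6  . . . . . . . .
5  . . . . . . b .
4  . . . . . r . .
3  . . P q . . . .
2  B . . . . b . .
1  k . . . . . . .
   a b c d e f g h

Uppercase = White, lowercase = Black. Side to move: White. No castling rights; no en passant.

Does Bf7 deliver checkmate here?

no

After Bf7: black king on a1; in check: no.
Black is not in check, so this cannot be checkmate.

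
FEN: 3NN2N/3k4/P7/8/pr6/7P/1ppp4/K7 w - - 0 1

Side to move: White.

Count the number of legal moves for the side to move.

1

White to move; king on a1.
In check: yes, from the black pawn on b2.
Legal moves: Ka2.
Count: 1.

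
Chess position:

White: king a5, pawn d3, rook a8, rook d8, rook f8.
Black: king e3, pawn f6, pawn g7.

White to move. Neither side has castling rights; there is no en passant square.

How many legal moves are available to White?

22

White to move; king on a5.
In check: no.
Legal moves: Rh8, Rg8, Rfe8+, Rf7, Rxf6, Rde8+, Rdc8, Rdb8, Rd7, Rd6, Rd5, Rd4, Rac8, Rab8, Ra7, Ra6, Kb6, Ka6, Kb5, Kb4, Ka4, d4.
Count: 22.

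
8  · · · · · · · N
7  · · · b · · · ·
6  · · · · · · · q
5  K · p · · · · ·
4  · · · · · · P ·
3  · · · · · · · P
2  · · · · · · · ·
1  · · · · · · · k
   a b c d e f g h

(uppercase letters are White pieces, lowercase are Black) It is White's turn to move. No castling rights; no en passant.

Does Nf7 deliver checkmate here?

no

After Nf7: black king on h1; in check: no.
Black is not in check, so this cannot be checkmate.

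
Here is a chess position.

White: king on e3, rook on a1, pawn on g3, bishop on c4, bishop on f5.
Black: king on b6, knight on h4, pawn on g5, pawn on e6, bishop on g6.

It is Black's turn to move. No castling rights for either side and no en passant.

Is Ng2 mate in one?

After Ng2: white king on e3; in check: yes, from the black knight on g2.
White has 7 legal replies: Ke4, Kd4, Kf3, Kd3, Kf2, Ke2, Kd2.
In check but a legal move exists → not checkmate.

no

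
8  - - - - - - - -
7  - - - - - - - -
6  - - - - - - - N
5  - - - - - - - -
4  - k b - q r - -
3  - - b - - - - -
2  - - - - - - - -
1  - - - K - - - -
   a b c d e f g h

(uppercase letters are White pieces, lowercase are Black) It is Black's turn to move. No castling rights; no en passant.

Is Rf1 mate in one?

yes

After Rf1: white king on d1; in check: yes, from the black rook on f1.
King squares — c1: attacked by Rf1; e1: attacked by Rf1; c2: attacked by Qe4; d2: attacked by Bc3; e2: attacked by Bc4.
White has no legal moves → checkmate.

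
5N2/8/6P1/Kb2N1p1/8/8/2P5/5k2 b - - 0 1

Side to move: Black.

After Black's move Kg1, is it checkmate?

no

After Kg1: white king on a5; in check: no.
White is not in check, so this cannot be checkmate.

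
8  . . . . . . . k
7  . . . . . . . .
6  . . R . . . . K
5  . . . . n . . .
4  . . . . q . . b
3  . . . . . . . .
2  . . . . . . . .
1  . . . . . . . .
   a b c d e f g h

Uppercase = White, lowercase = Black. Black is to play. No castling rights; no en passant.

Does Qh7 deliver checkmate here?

yes

After Qh7: white king on h6; in check: yes, from the black queen on h7.
King squares — g5: attacked by Bh4; h5: attacked by Qh7; g6: attacked by Ne5; g7: attacked by Qh7; h7: attacked by Kh8.
White has no legal moves → checkmate.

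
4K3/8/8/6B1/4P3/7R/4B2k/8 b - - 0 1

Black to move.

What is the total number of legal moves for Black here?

3

Black to move; king on h2.
In check: yes, from the white rook on h3.
Legal moves: Kxh3, Kg2, Kg1.
Count: 3.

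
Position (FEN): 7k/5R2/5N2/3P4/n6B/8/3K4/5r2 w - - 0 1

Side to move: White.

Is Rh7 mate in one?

yes

After Rh7: black king on h8; in check: yes, from the white rook on h7.
King squares — g7: attacked by Rh7; h7: attacked by Nf6; g8: attacked by Nf6.
Black has no legal moves → checkmate.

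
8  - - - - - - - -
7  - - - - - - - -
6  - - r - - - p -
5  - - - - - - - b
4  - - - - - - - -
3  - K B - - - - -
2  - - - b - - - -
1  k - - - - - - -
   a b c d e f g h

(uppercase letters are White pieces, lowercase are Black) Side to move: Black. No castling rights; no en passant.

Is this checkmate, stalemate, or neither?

Black to move; black king on a1.
In check: yes, from the white bishop on c3.
Legal moves for Black: Kb1, Rxc3+, Bxc3.
Black is in check but has 3 legal moves → neither.

neither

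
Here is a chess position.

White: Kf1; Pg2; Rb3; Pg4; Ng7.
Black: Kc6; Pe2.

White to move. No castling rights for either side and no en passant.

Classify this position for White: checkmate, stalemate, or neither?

White to move; white king on f1.
In check: yes, from the black pawn on e2.
Legal moves for White: Kf2, Kxe2, Kg1, Ke1.
White is in check but has 4 legal moves → neither.

neither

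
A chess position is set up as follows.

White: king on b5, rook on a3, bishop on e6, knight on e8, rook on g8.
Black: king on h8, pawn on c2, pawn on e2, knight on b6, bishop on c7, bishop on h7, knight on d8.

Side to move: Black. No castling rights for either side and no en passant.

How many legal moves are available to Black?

Black to move; king on h8.
In check: yes, from the white rook on g8.
Legal moves: Bxg8.
Count: 1.

1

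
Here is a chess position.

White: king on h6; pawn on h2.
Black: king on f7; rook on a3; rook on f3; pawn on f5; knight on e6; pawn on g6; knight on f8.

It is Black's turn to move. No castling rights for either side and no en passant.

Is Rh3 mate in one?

After Rh3: white king on h6; in check: yes, from the black rook on h3.
King squares — g5: attacked by Ne6; h5: attacked by Rh3; g6: attacked by Kf7; g7: attacked by Ne6; h7: attacked by Rh3.
White has no legal moves → checkmate.

yes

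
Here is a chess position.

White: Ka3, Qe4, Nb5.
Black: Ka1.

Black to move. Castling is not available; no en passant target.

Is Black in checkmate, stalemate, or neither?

Black to move; black king on a1.
In check: no.
King squares — b1: attacked by Qe4; a2: attacked by Ka3; b2: attacked by Ka3.
Legal moves for Black: none.
Not in check and no legal moves → stalemate.

stalemate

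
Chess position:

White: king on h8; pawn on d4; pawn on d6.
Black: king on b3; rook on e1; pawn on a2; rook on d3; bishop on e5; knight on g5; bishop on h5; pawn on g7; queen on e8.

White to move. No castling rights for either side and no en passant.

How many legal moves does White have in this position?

0

White to move; king on h8.
In check: yes, from the black queen on e8.
Legal moves: none.
Count: 0.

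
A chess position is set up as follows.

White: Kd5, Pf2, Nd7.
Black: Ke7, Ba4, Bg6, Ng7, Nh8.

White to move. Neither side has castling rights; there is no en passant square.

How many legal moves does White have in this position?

White to move; king on d5.
In check: no.
Legal moves: Nf8, Nb8, Nf6, Nb6, Ne5, Nc5, Ke5, Kc5, Kd4, Kc4, f3, f4.
Count: 12.

12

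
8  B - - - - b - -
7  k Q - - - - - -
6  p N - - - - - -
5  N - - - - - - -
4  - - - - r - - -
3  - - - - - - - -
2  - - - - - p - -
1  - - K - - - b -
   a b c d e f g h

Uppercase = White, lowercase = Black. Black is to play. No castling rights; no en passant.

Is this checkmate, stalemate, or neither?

Black to move; black king on a7.
In check: yes, from the white queen on b7.
King squares — a6: own pawn; b6: attacked by Qb7; b7: attacked by Na5; a8: attacked by Nb6; b8: attacked by Qb7.
Legal moves for Black: none.
In check with no legal moves → checkmate.

checkmate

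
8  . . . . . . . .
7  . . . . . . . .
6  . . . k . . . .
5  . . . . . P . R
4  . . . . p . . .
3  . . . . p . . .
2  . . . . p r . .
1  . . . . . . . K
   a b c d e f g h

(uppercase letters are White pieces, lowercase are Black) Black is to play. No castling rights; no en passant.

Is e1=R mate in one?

After e1=R: white king on h1; in check: yes, from the black rook on e1.
King squares — g1: attacked by Re1; g2: attacked by Rf2; h2: attacked by Rf2.
White has no legal moves → checkmate.

yes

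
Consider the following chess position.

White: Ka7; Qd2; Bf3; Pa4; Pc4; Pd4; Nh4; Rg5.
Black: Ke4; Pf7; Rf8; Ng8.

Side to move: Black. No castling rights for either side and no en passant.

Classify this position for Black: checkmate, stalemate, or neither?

Black to move; black king on e4.
In check: yes, from the white bishop on f3.
King squares — d3: attacked by Qd2; e3: attacked by Qd2; f3: attacked by Nh4; d4: attacked by Qd2; f4: attacked by Qd2; d5: attacked by Bf3; e5: attacked by Pd4; f5: attacked by Nh4.
Legal moves for Black: none.
In check with no legal moves → checkmate.

checkmate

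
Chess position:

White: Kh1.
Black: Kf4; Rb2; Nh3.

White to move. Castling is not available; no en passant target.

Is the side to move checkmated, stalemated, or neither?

stalemate

White to move; white king on h1.
In check: no.
King squares — g1: attacked by Nh3; g2: attacked by Rb2; h2: attacked by Rb2.
Legal moves for White: none.
Not in check and no legal moves → stalemate.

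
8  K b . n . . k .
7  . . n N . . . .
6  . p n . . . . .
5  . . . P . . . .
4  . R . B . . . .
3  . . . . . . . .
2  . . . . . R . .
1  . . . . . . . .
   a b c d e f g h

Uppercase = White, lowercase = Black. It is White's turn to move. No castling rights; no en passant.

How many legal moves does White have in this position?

White to move; king on a8.
In check: yes, from the black knight on c7.
Legal moves: none.
Count: 0.

0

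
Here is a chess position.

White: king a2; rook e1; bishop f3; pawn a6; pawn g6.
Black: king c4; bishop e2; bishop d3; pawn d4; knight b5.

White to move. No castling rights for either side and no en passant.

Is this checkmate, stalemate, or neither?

neither

White to move; white king on a2.
In check: no.
Legal moves for White include: Ba8, Bb7, Bc6, Bh5, Bd5+, Bg4, Be4, Bg2, Bxe2, Bh1, Kb2, Ka1, Rxe2, Rh1, Rg1, Rf1, Rd1, Rc1+, ... (list truncated; more exist).
White has legal moves and is not in check → neither.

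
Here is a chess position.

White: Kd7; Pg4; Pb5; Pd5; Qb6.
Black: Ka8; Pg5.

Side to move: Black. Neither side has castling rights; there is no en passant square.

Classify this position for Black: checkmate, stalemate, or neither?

Black to move; black king on a8.
In check: no.
King squares — a7: attacked by Qb6; b7: attacked by Qb6; b8: attacked by Qb6.
Legal moves for Black: none.
Not in check and no legal moves → stalemate.

stalemate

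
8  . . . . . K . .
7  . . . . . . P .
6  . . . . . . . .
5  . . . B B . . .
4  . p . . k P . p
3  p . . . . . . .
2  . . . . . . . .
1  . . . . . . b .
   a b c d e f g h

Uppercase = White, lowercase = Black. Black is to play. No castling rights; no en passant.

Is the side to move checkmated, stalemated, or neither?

neither

Black to move; black king on e4.
In check: yes, from the white bishop on d5.
King squares — d3: available; e3: available; f3: attacked by Bd5; d4: attacked by Be5; f4: attacked by Be5; d5: available; e5: attacked by Pf4; f5: available.
Legal moves for Black: Kf5, Kxd5, Ke3, Kd3.
Black is in check but has 4 legal moves → neither.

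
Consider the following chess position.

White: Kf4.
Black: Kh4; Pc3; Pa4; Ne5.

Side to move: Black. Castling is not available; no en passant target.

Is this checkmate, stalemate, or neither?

neither

Black to move; black king on h4.
In check: no.
Legal moves for Black: Nf7, Nd7, Ng6+, Nc6, Ng4, Nc4, Nf3, Nd3+, Kh5, Kh3, a3, c2.
Black has 12 legal moves and is not in check → neither.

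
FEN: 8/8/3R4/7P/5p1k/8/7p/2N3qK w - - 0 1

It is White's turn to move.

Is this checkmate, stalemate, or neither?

checkmate

White to move; white king on h1.
In check: yes, from the black queen on g1.
King squares — g1: attacked by Ph2; g2: attacked by Qg1; h2: attacked by Qg1.
Legal moves for White: none.
In check with no legal moves → checkmate.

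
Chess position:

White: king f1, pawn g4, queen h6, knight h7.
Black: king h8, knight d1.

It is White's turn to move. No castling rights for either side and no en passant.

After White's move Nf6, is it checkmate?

yes

After Nf6: black king on h8; in check: yes, from the white queen on h6.
King squares — g7: attacked by Qh6; h7: attacked by Nf6; g8: attacked by Nf6.
Black has no legal moves → checkmate.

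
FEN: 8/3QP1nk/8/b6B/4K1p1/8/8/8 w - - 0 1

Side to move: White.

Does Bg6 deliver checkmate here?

After Bg6: black king on h7; in check: yes, from the white bishop on g6.
Black has 4 legal replies: Kh8, Kg8, Kh6, Kxg6.
In check but a legal move exists → not checkmate.

no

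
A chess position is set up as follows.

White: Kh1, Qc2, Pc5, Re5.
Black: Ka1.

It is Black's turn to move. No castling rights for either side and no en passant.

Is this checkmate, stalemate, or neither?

stalemate

Black to move; black king on a1.
In check: no.
King squares — b1: attacked by Qc2; a2: attacked by Qc2; b2: attacked by Qc2.
Legal moves for Black: none.
Not in check and no legal moves → stalemate.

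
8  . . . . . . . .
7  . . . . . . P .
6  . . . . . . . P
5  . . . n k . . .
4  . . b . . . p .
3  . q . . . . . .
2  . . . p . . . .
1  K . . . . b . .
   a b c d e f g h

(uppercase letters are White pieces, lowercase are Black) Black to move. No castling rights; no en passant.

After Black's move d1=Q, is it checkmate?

yes

After d1=Q: white king on a1; in check: yes, from the black queen on d1.
King squares — b1: attacked by Qd1; a2: attacked by Qb3; b2: attacked by Qb3.
White has no legal moves → checkmate.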